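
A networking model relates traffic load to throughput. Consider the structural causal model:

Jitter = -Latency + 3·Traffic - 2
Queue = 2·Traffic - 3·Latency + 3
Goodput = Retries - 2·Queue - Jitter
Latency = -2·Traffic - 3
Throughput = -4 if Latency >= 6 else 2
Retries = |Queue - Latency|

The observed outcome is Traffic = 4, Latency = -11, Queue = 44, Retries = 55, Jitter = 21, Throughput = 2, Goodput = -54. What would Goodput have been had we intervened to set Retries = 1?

-108

The intervention breaks the incoming arrows to Retries: Retries = |Queue - Latency| no longer applies, and Retries = 1.
Latency = -2·Traffic - 3  [with Traffic=4]  = -11
Queue = 2·Traffic - 3·Latency + 3  [with Traffic=4, Latency=-11]  = 44
Jitter = -Latency + 3·Traffic - 2  [with Latency=-11, Traffic=4]  = 21
Goodput = Retries - 2·Queue - Jitter  [with Retries=1, Queue=44, Jitter=21]  = -108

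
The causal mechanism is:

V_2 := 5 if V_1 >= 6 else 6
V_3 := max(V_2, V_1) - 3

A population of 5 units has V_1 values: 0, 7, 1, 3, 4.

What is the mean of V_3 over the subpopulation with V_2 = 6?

3

Conditioning on V_2=6 selects the 4 unit(s) with V_1 ∈ {0, 1, 3, 4}. Their V_3 values: 3, 3, 3, 3. Mean = 3.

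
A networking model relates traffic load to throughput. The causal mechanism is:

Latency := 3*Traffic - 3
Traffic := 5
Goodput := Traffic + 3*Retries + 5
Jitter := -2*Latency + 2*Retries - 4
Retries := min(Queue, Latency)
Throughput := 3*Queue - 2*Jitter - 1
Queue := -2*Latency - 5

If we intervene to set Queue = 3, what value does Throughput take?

The intervention breaks the incoming arrows to Queue: Queue := -2*Latency - 5 no longer applies, and Queue = 3.
Latency = 3*Traffic - 3  [with Traffic=5]  = 12
Retries = min(Queue, Latency)  [with Queue=3, Latency=12]  = 3
Jitter = -2*Latency + 2*Retries - 4  [with Latency=12, Retries=3]  = -22
Throughput = 3*Queue - 2*Jitter - 1  [with Queue=3, Jitter=-22]  = 52

52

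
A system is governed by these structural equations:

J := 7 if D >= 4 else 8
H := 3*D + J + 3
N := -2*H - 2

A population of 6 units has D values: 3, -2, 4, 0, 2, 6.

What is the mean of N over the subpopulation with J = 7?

-52

Conditioning on J=7 selects the 2 unit(s) with D ∈ {4, 6}. Their N values: -46, -58. Mean = -52.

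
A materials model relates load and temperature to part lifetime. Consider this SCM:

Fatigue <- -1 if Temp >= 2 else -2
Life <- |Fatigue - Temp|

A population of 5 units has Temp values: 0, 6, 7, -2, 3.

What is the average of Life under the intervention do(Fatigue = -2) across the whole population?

Under do(Fatigue=-2), Fatigue's equation is replaced by Fatigue=-2 for every unit. Per-unit Life: 2, 8, 9, 0, 5. Mean = 4.8.

4.8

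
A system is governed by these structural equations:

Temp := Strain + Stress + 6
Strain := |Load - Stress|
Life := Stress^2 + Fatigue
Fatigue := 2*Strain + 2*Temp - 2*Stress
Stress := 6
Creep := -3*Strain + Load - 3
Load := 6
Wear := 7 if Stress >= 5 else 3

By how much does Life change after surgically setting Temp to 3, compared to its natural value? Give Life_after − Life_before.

do(Temp=3) replaces the equation Temp := Strain + Stress + 6 with the constant Temp = 3.
Strain = |Load - Stress|  [with Load=6, Stress=6]  = 0
Fatigue = 2*Strain + 2*Temp - 2*Stress  [with Strain=0, Temp=3, Stress=6]  = -6
Life = Stress^2 + Fatigue  [with Stress=6, Fatigue=-6]  = 30
Without intervention: Strain = |Load - Stress|  [with Load=6, Stress=6]  = 0; Temp = Strain + Stress + 6  [with Strain=0, Stress=6]  = 12; Fatigue = 2*Strain + 2*Temp - 2*Stress  [with Strain=0, Temp=12, Stress=6]  = 12; Life = Stress^2 + Fatigue  [with Stress=6, Fatigue=12]  = 48.
Change = 30 − 48 = -18.

-18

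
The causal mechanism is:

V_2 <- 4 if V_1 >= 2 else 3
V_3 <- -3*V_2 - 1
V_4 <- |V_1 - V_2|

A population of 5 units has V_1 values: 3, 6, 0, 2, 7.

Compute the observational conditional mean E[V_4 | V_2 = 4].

Observing V_2=4 restricts to units where V_2's equation naturally yields 4: V_1 ∈ {3, 6, 2, 7}. In that subpopulation V_4 = 1, 2, 2, 3, mean 2.

2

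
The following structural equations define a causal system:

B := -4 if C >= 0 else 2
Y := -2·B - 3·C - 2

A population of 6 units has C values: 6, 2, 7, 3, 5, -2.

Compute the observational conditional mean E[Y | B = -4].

-7.8

Conditioning on B=-4 selects the 5 unit(s) with C ∈ {6, 2, 7, 3, 5}. Their Y values: -12, 0, -15, -3, -9. Mean = -7.8.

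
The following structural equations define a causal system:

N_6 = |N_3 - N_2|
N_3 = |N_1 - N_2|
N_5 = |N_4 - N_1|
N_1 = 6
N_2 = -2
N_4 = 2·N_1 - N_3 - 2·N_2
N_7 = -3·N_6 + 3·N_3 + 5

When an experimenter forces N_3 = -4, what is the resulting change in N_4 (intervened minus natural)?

12

The intervention breaks the incoming arrows to N_3: N_3 = |N_1 - N_2| no longer applies, and N_3 = -4.
N_4 = 2·N_1 - N_3 - 2·N_2  [with N_1=6, N_3=-4, N_2=-2]  = 20
Without intervention: N_3 = |N_1 - N_2|  [with N_1=6, N_2=-2]  = 8; N_4 = 2·N_1 - N_3 - 2·N_2  [with N_1=6, N_3=8, N_2=-2]  = 8.
Change = 20 − 8 = 12.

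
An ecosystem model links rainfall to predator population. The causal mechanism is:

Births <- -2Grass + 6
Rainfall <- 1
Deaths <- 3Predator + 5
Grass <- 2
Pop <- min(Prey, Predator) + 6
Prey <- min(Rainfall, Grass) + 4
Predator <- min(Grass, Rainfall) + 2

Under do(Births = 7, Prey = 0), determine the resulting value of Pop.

6

The joint intervention fixes Births = 7, Prey = 0, removing each variable's own equation.
Predator = min(Grass, Rainfall) + 2  [with Grass=2, Rainfall=1]  = 3
Pop = min(Prey, Predator) + 6  [with Prey=0, Predator=3]  = 6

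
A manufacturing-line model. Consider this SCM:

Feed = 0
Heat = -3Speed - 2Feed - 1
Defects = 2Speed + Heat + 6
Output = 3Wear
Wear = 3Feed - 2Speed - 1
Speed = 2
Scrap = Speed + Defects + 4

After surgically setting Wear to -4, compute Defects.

Intervening sets Wear = -4 and removes its equation (Wear = 3Feed - 2Speed - 1).
No directed path runs from Wear to Defects, so Defects keeps its natural value.
Heat = -3Speed - 2Feed - 1  [with Speed=2, Feed=0]  = -7
Defects = 2Speed + Heat + 6  [with Speed=2, Heat=-7]  = 3

3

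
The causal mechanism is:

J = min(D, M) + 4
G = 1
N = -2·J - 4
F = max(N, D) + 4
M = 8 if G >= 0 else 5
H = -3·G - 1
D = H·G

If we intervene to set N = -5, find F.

0

Intervening sets N = -5 and removes its equation (N = -2·J - 4).
H = -3·G - 1  [with G=1]  = -4
D = H·G  [with H=-4, G=1]  = -4
F = max(N, D) + 4  [with N=-5, D=-4]  = 0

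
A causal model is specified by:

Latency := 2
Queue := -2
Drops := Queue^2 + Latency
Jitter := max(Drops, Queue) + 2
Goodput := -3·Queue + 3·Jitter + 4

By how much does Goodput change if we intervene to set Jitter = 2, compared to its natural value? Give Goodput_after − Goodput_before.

-18

Intervening sets Jitter = 2 and removes its equation (Jitter := max(Drops, Queue) + 2).
Goodput = -3·Queue + 3·Jitter + 4  [with Queue=-2, Jitter=2]  = 16
Without intervention: Drops = Queue^2 + Latency  [with Queue=-2, Latency=2]  = 6; Jitter = max(Drops, Queue) + 2  [with Drops=6, Queue=-2]  = 8; Goodput = -3·Queue + 3·Jitter + 4  [with Queue=-2, Jitter=8]  = 34.
Change = 16 − 34 = -18.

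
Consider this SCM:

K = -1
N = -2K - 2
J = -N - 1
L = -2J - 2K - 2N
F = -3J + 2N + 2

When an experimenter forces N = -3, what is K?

Under do(N=-3), the mechanism N = -2K - 2 is discarded; N is fixed at -3.
K is not downstream of the intervention, so its value is determined by the original equations.

-1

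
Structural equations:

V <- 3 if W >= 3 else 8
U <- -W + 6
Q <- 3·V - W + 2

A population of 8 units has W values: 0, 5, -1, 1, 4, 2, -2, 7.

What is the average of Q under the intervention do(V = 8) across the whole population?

24

do(V=8) breaks V's dependence on W. With V=8 fixed, Q across the units is 26, 21, 27, 25, 22, 24, 28, 19, mean 24.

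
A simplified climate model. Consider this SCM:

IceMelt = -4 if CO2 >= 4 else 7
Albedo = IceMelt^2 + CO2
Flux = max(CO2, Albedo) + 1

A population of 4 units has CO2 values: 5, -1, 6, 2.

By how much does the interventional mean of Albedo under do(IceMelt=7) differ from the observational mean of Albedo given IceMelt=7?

2.5

do(IceMelt=7) breaks IceMelt's dependence on CO2. With IceMelt=7 fixed, Albedo across the units is 54, 48, 55, 51, mean 52.
Observing IceMelt=7 restricts to units where IceMelt's equation naturally yields 7: CO2 ∈ {-1, 2}. In that subpopulation Albedo = 48, 51, mean 49.5.
Difference = 52 − 49.5 = 2.5.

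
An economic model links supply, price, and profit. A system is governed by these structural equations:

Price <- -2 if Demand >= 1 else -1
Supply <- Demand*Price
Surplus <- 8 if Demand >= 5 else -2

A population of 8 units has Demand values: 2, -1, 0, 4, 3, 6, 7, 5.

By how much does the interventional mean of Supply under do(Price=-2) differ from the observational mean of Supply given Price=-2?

Under do(Price=-2), Price's equation is replaced by Price=-2 for every unit. Per-unit Supply: -4, 2, 0, -8, -6, -12, -14, -10. Mean = -6.5.
Conditioning on Price=-2 selects the 6 unit(s) with Demand ∈ {2, 4, 3, 6, 7, 5}. Their Supply values: -4, -8, -6, -12, -14, -10. Mean = -9.
Difference = -6.5 − (-9) = 2.5.

2.5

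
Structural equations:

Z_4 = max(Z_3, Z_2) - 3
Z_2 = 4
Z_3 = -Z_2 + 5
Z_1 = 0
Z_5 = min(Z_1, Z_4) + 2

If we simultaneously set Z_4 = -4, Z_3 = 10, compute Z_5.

The joint intervention fixes Z_4 = -4, Z_3 = 10, removing each variable's own equation.
Z_5 = min(Z_1, Z_4) + 2  [with Z_1=0, Z_4=-4]  = -2

-2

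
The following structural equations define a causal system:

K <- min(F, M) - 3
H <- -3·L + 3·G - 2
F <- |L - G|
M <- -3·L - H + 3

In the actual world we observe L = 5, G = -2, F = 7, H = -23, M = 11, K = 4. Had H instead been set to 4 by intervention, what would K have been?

Under do(H=4), the mechanism H <- -3·L + 3·G - 2 is discarded; H is fixed at 4.
F = |L - G|  [with L=5, G=-2]  = 7
M = -3·L - H + 3  [with L=5, H=4]  = -16
K = min(F, M) - 3  [with F=7, M=-16]  = -19

-19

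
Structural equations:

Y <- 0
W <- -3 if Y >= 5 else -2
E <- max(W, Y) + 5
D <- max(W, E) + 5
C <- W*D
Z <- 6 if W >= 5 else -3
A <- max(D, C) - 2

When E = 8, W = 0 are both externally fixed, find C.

0

Setting E = 8, W = 0 by intervention discards those variables' equations.
D = max(W, E) + 5  [with W=0, E=8]  = 13
C = W*D  [with W=0, D=13]  = 0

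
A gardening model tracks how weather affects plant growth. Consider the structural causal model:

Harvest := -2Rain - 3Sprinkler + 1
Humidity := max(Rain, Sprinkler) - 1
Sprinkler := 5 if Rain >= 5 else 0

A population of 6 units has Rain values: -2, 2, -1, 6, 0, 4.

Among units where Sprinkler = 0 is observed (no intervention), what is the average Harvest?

Observing Sprinkler=0 restricts to units where Sprinkler's equation naturally yields 0: Rain ∈ {-2, 2, -1, 0, 4}. In that subpopulation Harvest = 5, -3, 3, 1, -7, mean -0.2.

-0.2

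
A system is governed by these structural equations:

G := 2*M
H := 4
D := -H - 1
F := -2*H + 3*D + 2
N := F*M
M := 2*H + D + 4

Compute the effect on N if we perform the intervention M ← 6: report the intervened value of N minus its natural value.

Under do(M=6), the mechanism M := 2*H + D + 4 is discarded; M is fixed at 6.
D = -H - 1  [with H=4]  = -5
F = -2*H + 3*D + 2  [with H=4, D=-5]  = -21
N = F*M  [with F=-21, M=6]  = -126
Without intervention: D = -H - 1  [with H=4]  = -5; F = -2*H + 3*D + 2  [with H=4, D=-5]  = -21; M = 2*H + D + 4  [with H=4, D=-5]  = 7; N = F*M  [with F=-21, M=7]  = -147.
Change = -126 − (-147) = 21.

21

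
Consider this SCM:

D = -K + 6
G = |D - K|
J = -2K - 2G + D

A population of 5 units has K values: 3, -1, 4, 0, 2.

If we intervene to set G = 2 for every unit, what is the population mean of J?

-2.8

Under do(G=2), G's equation is replaced by G=2 for every unit. Per-unit J: -7, 5, -10, 2, -4. Mean = -2.8.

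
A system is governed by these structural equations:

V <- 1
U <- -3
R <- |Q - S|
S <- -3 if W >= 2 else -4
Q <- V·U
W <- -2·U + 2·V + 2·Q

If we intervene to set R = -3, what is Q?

-3

do(R=-3) replaces the equation R <- |Q - S| with the constant R = -3.
Q is not downstream of the intervention, so its value is determined by the original equations.
Q = V·U  [with V=1, U=-3]  = -3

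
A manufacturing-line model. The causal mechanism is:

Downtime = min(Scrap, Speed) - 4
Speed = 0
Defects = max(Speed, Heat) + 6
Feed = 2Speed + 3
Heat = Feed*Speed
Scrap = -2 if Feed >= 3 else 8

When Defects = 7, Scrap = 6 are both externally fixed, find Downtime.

-4

The joint intervention fixes Defects = 7, Scrap = 6, removing each variable's own equation.
Downtime = min(Scrap, Speed) - 4  [with Scrap=6, Speed=0]  = -4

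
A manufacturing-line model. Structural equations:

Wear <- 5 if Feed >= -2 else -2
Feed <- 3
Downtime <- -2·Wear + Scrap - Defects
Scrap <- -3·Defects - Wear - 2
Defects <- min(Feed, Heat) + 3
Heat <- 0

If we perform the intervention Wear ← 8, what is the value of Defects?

The intervention breaks the incoming arrows to Wear: Wear <- 5 if Feed >= -2 else -2 no longer applies, and Wear = 8.
Defects is not downstream of the intervention, so its value is determined by the original equations.
Defects = min(Feed, Heat) + 3  [with Feed=3, Heat=0]  = 3

3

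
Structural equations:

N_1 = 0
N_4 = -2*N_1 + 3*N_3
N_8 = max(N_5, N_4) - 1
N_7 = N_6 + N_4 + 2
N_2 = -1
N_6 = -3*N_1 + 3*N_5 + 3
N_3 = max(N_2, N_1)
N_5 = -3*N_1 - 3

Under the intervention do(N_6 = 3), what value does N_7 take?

Intervening sets N_6 = 3 and removes its equation (N_6 = -3*N_1 + 3*N_5 + 3).
N_3 = max(N_2, N_1)  [with N_2=-1, N_1=0]  = 0
N_4 = -2*N_1 + 3*N_3  [with N_1=0, N_3=0]  = 0
N_7 = N_6 + N_4 + 2  [with N_6=3, N_4=0]  = 5

5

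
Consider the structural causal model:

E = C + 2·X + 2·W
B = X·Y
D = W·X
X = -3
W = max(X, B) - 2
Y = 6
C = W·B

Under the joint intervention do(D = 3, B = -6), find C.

30

Under do(D = 3, B = -6), each intervened variable's structural equation is replaced by its fixed value.
W = max(X, B) - 2  [with X=-3, B=-6]  = -5
C = W·B  [with W=-5, B=-6]  = 30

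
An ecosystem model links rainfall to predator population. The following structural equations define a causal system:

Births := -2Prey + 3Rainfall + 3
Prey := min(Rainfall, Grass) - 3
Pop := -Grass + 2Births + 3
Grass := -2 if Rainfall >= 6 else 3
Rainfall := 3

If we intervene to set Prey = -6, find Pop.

48

do(Prey=-6) replaces the equation Prey := min(Rainfall, Grass) - 3 with the constant Prey = -6.
Grass = -2 if Rainfall >= 6 else 3  [with Rainfall=3]  = 3
Births = -2Prey + 3Rainfall + 3  [with Prey=-6, Rainfall=3]  = 24
Pop = -Grass + 2Births + 3  [with Grass=3, Births=24]  = 48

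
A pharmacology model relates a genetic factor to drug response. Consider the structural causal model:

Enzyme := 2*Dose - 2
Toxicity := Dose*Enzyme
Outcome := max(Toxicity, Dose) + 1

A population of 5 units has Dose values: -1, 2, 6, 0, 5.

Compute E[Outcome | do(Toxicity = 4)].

5.6

do(Toxicity=4) breaks Toxicity's dependence on Dose. With Toxicity=4 fixed, Outcome across the units is 5, 5, 7, 5, 6, mean 5.6.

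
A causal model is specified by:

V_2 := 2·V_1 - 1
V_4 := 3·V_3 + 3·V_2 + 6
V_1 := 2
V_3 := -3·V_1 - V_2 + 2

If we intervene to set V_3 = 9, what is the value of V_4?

The intervention breaks the incoming arrows to V_3: V_3 := -3·V_1 - V_2 + 2 no longer applies, and V_3 = 9.
V_2 = 2·V_1 - 1  [with V_1=2]  = 3
V_4 = 3·V_3 + 3·V_2 + 6  [with V_3=9, V_2=3]  = 42

42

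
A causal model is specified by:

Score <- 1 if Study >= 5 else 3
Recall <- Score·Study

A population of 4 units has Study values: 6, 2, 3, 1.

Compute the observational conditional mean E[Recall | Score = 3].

E[Recall|Score=3] averages over only the 3 units with Score=3 (Study = 2, 3, 1): Recall = 6, 9, 3, mean 6.

6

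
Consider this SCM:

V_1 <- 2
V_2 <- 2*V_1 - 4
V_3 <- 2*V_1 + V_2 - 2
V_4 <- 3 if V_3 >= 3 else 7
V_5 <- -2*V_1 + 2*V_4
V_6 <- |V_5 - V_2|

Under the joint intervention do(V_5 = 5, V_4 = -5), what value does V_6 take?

Setting V_5 = 5, V_4 = -5 by intervention discards those variables' equations.
V_2 = 2*V_1 - 4  [with V_1=2]  = 0
V_6 = |V_5 - V_2|  [with V_5=5, V_2=0]  = 5

5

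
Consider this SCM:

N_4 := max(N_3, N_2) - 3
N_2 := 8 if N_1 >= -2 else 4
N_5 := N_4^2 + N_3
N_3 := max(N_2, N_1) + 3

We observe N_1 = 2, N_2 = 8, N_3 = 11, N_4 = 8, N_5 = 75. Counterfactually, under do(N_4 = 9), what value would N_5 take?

Intervening sets N_4 = 9 and removes its equation (N_4 := max(N_3, N_2) - 3).
N_2 = 8 if N_1 >= -2 else 4  [with N_1=2]  = 8
N_3 = max(N_2, N_1) + 3  [with N_2=8, N_1=2]  = 11
N_5 = N_4^2 + N_3  [with N_4=9, N_3=11]  = 92

92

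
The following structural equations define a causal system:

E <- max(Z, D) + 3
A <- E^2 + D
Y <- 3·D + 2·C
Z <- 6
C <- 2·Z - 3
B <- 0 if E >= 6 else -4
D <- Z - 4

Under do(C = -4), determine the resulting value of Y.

-2

The intervention breaks the incoming arrows to C: C <- 2·Z - 3 no longer applies, and C = -4.
D = Z - 4  [with Z=6]  = 2
Y = 3·D + 2·C  [with D=2, C=-4]  = -2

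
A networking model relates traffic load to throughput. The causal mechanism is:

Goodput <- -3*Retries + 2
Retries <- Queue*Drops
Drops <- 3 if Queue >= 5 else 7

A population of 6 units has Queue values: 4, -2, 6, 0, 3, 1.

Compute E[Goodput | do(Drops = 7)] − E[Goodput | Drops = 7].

-16.8

The intervention sets Drops=7 in all 6 units regardless of Queue. Recomputing Goodput per unit gives -82, 44, -124, 2, -61, -19; average -40.
E[Goodput|Drops=7] averages over only the 5 units with Drops=7 (Queue = 4, -2, 0, 3, 1): Goodput = -82, 44, 2, -61, -19, mean -23.2.
Difference = -40 − (-23.2) = -16.8.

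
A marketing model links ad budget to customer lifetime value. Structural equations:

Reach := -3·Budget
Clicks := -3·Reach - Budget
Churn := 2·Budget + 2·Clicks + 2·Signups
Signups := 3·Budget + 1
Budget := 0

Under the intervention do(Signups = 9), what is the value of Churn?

Intervening sets Signups = 9 and removes its equation (Signups := 3·Budget + 1).
Reach = -3·Budget  [with Budget=0]  = 0
Clicks = -3·Reach - Budget  [with Reach=0, Budget=0]  = 0
Churn = 2·Budget + 2·Clicks + 2·Signups  [with Budget=0, Clicks=0, Signups=9]  = 18

18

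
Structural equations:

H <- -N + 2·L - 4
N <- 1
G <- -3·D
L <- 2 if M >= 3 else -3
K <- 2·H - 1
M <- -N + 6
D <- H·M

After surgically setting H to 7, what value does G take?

-105

The intervention breaks the incoming arrows to H: H <- -N + 2·L - 4 no longer applies, and H = 7.
M = -N + 6  [with N=1]  = 5
D = H·M  [with H=7, M=5]  = 35
G = -3·D  [with D=35]  = -105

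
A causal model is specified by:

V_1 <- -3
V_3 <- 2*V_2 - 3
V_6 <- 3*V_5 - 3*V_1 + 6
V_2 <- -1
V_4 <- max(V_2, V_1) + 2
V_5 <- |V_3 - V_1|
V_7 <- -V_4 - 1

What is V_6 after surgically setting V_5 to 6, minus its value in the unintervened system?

The intervention breaks the incoming arrows to V_5: V_5 <- |V_3 - V_1| no longer applies, and V_5 = 6.
V_6 = 3*V_5 - 3*V_1 + 6  [with V_5=6, V_1=-3]  = 33
Without intervention: V_3 = 2*V_2 - 3  [with V_2=-1]  = -5; V_5 = |V_3 - V_1|  [with V_3=-5, V_1=-3]  = 2; V_6 = 3*V_5 - 3*V_1 + 6  [with V_5=2, V_1=-3]  = 21.
Change = 33 − 21 = 12.

12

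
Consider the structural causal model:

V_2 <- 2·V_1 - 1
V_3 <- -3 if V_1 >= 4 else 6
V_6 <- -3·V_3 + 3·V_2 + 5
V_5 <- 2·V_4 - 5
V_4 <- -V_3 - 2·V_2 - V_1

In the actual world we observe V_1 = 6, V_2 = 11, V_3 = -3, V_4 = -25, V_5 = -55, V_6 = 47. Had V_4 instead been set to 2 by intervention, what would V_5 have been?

-1

Intervening sets V_4 = 2 and removes its equation (V_4 <- -V_3 - 2·V_2 - V_1).
V_5 = 2·V_4 - 5  [with V_4=2]  = -1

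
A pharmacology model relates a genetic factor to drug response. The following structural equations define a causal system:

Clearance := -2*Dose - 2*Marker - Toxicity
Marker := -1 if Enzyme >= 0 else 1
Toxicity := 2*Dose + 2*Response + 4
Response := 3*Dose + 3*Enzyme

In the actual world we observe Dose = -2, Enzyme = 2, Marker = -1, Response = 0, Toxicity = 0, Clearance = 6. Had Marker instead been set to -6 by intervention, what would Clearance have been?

The intervention breaks the incoming arrows to Marker: Marker := -1 if Enzyme >= 0 else 1 no longer applies, and Marker = -6.
Response = 3*Dose + 3*Enzyme  [with Dose=-2, Enzyme=2]  = 0
Toxicity = 2*Dose + 2*Response + 4  [with Dose=-2, Response=0]  = 0
Clearance = -2*Dose - 2*Marker - Toxicity  [with Dose=-2, Marker=-6, Toxicity=0]  = 16

16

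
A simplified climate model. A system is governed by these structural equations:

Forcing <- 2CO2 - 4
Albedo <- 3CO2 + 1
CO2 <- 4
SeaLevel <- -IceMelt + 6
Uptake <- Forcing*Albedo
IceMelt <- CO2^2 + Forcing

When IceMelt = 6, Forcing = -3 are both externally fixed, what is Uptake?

Setting IceMelt = 6, Forcing = -3 by intervention discards those variables' equations.
Albedo = 3CO2 + 1  [with CO2=4]  = 13
Uptake = Forcing*Albedo  [with Forcing=-3, Albedo=13]  = -39

-39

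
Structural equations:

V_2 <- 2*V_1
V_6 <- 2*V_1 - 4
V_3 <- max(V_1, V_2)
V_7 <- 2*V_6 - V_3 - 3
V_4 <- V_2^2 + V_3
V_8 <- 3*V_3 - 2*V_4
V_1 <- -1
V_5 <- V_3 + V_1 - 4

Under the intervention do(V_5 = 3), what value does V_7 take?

-14

Under do(V_5=3), the mechanism V_5 <- V_3 + V_1 - 4 is discarded; V_5 is fixed at 3.
Since V_7 is not a descendant of the intervened variable, it is unaffected.
V_2 = 2*V_1  [with V_1=-1]  = -2
V_3 = max(V_1, V_2)  [with V_1=-1, V_2=-2]  = -1
V_6 = 2*V_1 - 4  [with V_1=-1]  = -6
V_7 = 2*V_6 - V_3 - 3  [with V_6=-6, V_3=-1]  = -14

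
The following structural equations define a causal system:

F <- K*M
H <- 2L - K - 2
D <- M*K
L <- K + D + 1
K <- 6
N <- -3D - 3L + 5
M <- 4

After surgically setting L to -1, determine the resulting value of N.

Under do(L=-1), the mechanism L <- K + D + 1 is discarded; L is fixed at -1.
D = M*K  [with M=4, K=6]  = 24
N = -3D - 3L + 5  [with D=24, L=-1]  = -64

-64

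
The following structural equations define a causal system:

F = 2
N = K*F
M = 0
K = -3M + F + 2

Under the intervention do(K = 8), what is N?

16

The intervention breaks the incoming arrows to K: K = -3M + F + 2 no longer applies, and K = 8.
N = K*F  [with K=8, F=2]  = 16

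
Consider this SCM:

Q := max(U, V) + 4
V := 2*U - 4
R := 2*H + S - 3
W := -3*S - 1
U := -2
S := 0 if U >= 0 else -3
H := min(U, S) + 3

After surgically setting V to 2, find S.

The intervention breaks the incoming arrows to V: V := 2*U - 4 no longer applies, and V = 2.
Since S is not a descendant of the intervened variable, it is unaffected.
S = 0 if U >= 0 else -3  [with U=-2]  = -3

-3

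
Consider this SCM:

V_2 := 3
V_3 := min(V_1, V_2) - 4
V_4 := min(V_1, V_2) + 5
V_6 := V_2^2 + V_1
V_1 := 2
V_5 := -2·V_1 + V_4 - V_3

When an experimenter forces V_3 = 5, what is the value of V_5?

do(V_3=5) replaces the equation V_3 := min(V_1, V_2) - 4 with the constant V_3 = 5.
V_4 = min(V_1, V_2) + 5  [with V_1=2, V_2=3]  = 7
V_5 = -2·V_1 + V_4 - V_3  [with V_1=2, V_4=7, V_3=5]  = -2

-2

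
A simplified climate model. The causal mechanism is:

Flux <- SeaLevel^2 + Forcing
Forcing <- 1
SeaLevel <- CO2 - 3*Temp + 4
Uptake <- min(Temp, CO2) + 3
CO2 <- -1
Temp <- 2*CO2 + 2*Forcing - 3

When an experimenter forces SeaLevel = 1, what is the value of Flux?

2

Intervening sets SeaLevel = 1 and removes its equation (SeaLevel <- CO2 - 3*Temp + 4).
Flux = SeaLevel^2 + Forcing  [with SeaLevel=1, Forcing=1]  = 2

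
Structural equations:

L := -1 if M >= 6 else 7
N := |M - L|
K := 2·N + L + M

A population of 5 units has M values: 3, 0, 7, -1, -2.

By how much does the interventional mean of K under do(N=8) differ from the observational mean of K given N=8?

Every unit gets N=8 under the intervention. K values become 26, 23, 22, 22, 21; E[K|do(N=8)] = 22.8.
Observing N=8 restricts to units where N's equation naturally yields 8: M ∈ {7, -1}. In that subpopulation K = 22, 22, mean 22.
Difference = 22.8 − 22 = 0.8.

0.8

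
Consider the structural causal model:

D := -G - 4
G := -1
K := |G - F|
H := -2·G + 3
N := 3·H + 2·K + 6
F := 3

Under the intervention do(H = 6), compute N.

The intervention breaks the incoming arrows to H: H := -2·G + 3 no longer applies, and H = 6.
K = |G - F|  [with G=-1, F=3]  = 4
N = 3·H + 2·K + 6  [with H=6, K=4]  = 32

32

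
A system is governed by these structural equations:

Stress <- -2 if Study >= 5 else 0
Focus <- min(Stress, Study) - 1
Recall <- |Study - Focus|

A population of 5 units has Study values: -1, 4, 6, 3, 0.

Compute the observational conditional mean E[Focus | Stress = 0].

-1.25

Conditioning on Stress=0 selects the 4 unit(s) with Study ∈ {-1, 4, 3, 0}. Their Focus values: -2, -1, -1, -1. Mean = -1.25.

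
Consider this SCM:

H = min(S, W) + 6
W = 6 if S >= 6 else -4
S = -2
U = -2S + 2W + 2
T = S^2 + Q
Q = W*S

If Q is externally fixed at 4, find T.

do(Q=4) replaces the equation Q = W*S with the constant Q = 4.
T = S^2 + Q  [with S=-2, Q=4]  = 8

8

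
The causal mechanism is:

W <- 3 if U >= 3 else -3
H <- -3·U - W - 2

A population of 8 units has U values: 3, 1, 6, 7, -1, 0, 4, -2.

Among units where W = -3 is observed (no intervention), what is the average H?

E[H|W=-3] averages over only the 4 units with W=-3 (U = 1, -1, 0, -2): H = -2, 4, 1, 7, mean 2.5.

2.5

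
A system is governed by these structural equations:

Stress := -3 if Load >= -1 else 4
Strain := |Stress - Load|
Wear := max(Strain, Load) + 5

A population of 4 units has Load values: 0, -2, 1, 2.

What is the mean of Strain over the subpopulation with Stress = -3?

4

E[Strain|Stress=-3] averages over only the 3 units with Stress=-3 (Load = 0, 1, 2): Strain = 3, 4, 5, mean 4.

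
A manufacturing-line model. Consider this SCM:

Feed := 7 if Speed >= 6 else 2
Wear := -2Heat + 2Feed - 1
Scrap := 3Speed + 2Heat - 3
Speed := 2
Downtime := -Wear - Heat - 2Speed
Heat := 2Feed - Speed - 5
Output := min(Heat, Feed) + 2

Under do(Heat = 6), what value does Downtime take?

-1

The intervention breaks the incoming arrows to Heat: Heat := 2Feed - Speed - 5 no longer applies, and Heat = 6.
Feed = 7 if Speed >= 6 else 2  [with Speed=2]  = 2
Wear = -2Heat + 2Feed - 1  [with Heat=6, Feed=2]  = -9
Downtime = -Wear - Heat - 2Speed  [with Wear=-9, Heat=6, Speed=2]  = -1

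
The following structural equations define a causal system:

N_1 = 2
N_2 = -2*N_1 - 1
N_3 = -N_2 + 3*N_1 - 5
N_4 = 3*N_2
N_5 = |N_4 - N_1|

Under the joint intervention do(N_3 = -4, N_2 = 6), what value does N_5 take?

Setting N_3 = -4, N_2 = 6 by intervention discards those variables' equations.
N_4 = 3*N_2  [with N_2=6]  = 18
N_5 = |N_4 - N_1|  [with N_4=18, N_1=2]  = 16

16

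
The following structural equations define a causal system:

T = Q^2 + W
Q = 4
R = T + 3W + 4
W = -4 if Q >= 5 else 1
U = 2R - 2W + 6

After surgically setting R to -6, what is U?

Intervening sets R = -6 and removes its equation (R = T + 3W + 4).
W = -4 if Q >= 5 else 1  [with Q=4]  = 1
U = 2R - 2W + 6  [with R=-6, W=1]  = -8

-8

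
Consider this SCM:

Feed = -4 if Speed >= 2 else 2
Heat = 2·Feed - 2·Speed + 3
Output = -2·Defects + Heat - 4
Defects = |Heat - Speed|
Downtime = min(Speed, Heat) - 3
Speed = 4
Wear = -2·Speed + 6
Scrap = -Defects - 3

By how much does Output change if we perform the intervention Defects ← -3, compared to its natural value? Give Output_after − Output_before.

40

Under do(Defects=-3), the mechanism Defects = |Heat - Speed| is discarded; Defects is fixed at -3.
Feed = -4 if Speed >= 2 else 2  [with Speed=4]  = -4
Heat = 2·Feed - 2·Speed + 3  [with Feed=-4, Speed=4]  = -13
Output = -2·Defects + Heat - 4  [with Defects=-3, Heat=-13]  = -11
Without intervention: Feed = -4 if Speed >= 2 else 2  [with Speed=4]  = -4; Heat = 2·Feed - 2·Speed + 3  [with Feed=-4, Speed=4]  = -13; Defects = |Heat - Speed|  [with Heat=-13, Speed=4]  = 17; Output = -2·Defects + Heat - 4  [with Defects=17, Heat=-13]  = -51.
Change = -11 − (-51) = 40.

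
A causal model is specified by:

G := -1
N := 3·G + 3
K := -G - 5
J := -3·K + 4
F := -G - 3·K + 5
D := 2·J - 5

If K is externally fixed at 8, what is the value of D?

-45

The intervention breaks the incoming arrows to K: K := -G - 5 no longer applies, and K = 8.
J = -3·K + 4  [with K=8]  = -20
D = 2·J - 5  [with J=-20]  = -45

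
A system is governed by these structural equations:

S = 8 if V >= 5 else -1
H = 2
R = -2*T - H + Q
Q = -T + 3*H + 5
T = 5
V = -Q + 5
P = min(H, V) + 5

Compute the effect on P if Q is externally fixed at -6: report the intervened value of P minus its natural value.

3

The intervention breaks the incoming arrows to Q: Q = -T + 3*H + 5 no longer applies, and Q = -6.
V = -Q + 5  [with Q=-6]  = 11
P = min(H, V) + 5  [with H=2, V=11]  = 7
Without intervention: Q = -T + 3*H + 5  [with T=5, H=2]  = 6; V = -Q + 5  [with Q=6]  = -1; P = min(H, V) + 5  [with H=2, V=-1]  = 4.
Change = 7 − 4 = 3.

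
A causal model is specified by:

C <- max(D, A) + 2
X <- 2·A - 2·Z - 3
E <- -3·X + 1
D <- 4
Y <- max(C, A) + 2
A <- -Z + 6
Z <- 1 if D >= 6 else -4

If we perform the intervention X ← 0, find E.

1

Intervening sets X = 0 and removes its equation (X <- 2·A - 2·Z - 3).
E = -3·X + 1  [with X=0]  = 1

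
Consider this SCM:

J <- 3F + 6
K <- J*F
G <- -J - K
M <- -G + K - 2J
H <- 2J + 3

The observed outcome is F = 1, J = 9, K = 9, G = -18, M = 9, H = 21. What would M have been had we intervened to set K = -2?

do(K=-2) replaces the equation K <- J*F with the constant K = -2.
J = 3F + 6  [with F=1]  = 9
G = -J - K  [with J=9, K=-2]  = -7
M = -G + K - 2J  [with G=-7, K=-2, J=9]  = -13

-13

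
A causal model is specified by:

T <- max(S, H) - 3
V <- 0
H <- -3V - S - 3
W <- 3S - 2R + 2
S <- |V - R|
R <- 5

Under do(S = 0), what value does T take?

do(S=0) replaces the equation S <- |V - R| with the constant S = 0.
H = -3V - S - 3  [with V=0, S=0]  = -3
T = max(S, H) - 3  [with S=0, H=-3]  = -3

-3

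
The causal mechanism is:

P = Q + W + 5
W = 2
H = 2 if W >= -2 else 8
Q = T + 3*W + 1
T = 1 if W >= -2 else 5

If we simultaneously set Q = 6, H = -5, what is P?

13

Setting Q = 6, H = -5 by intervention discards those variables' equations.
P = Q + W + 5  [with Q=6, W=2]  = 13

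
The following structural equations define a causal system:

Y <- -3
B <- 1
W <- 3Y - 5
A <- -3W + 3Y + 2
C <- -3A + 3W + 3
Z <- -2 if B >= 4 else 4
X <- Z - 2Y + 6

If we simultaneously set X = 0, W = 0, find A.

-7

The joint intervention fixes X = 0, W = 0, removing each variable's own equation.
A = -3W + 3Y + 2  [with W=0, Y=-3]  = -7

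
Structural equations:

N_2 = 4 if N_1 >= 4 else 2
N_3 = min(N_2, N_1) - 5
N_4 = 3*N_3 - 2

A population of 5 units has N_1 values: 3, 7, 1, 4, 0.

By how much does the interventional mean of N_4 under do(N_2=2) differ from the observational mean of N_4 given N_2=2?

Under do(N_2=2), N_2's equation is replaced by N_2=2 for every unit. Per-unit N_4: -11, -11, -14, -11, -17. Mean = -12.8.
Observing N_2=2 restricts to units where N_2's equation naturally yields 2: N_1 ∈ {3, 1, 0}. In that subpopulation N_4 = -11, -14, -17, mean -14.
Difference = -12.8 − (-14) = 1.2.

1.2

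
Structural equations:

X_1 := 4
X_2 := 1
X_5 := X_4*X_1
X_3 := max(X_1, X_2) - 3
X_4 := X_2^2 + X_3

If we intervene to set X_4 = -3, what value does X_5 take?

-12

Intervening sets X_4 = -3 and removes its equation (X_4 := X_2^2 + X_3).
X_5 = X_4*X_1  [with X_4=-3, X_1=4]  = -12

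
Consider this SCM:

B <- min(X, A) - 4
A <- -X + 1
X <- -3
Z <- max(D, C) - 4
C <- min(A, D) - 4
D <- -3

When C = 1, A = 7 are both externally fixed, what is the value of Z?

The joint intervention fixes C = 1, A = 7, removing each variable's own equation.
Z = max(D, C) - 4  [with D=-3, C=1]  = -3

-3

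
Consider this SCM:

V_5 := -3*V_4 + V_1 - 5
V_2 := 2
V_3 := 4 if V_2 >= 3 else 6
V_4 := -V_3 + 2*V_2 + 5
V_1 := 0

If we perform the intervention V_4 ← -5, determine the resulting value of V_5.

Intervening sets V_4 = -5 and removes its equation (V_4 := -V_3 + 2*V_2 + 5).
V_5 = -3*V_4 + V_1 - 5  [with V_4=-5, V_1=0]  = 10

10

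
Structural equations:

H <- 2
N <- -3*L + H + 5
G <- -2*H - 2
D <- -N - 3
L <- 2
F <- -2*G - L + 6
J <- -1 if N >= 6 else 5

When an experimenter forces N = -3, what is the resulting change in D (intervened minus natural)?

4

Intervening sets N = -3 and removes its equation (N <- -3*L + H + 5).
D = -N - 3  [with N=-3]  = 0
Without intervention: N = -3*L + H + 5  [with L=2, H=2]  = 1; D = -N - 3  [with N=1]  = -4.
Change = 0 − (-4) = 4.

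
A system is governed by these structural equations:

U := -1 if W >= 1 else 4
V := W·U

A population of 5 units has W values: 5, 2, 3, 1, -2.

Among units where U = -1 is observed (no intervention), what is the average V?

E[V|U=-1] averages over only the 4 units with U=-1 (W = 5, 2, 3, 1): V = -5, -2, -3, -1, mean -2.75.

-2.75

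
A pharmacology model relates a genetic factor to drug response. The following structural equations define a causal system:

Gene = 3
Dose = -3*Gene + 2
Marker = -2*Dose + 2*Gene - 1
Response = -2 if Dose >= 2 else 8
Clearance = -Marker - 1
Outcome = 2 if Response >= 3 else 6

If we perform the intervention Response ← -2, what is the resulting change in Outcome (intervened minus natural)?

4

Under do(Response=-2), the mechanism Response = -2 if Dose >= 2 else 8 is discarded; Response is fixed at -2.
Outcome = 2 if Response >= 3 else 6  [with Response=-2]  = 6
Without intervention: Dose = -3*Gene + 2  [with Gene=3]  = -7; Response = -2 if Dose >= 2 else 8  [with Dose=-7]  = 8; Outcome = 2 if Response >= 3 else 6  [with Response=8]  = 2.
Change = 6 − 2 = 4.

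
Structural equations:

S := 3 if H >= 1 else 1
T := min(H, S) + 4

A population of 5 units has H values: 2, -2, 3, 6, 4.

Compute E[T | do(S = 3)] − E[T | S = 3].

Every unit gets S=3 under the intervention. T values become 6, 2, 7, 7, 7; E[T|do(S=3)] = 5.8.
E[T|S=3] averages over only the 4 units with S=3 (H = 2, 3, 6, 4): T = 6, 7, 7, 7, mean 6.75.
Difference = 5.8 − 6.75 = -0.95.

-0.95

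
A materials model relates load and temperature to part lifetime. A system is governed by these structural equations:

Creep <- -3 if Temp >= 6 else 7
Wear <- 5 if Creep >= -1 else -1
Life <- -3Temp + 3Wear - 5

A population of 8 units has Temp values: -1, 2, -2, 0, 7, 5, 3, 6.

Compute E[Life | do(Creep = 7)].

do(Creep=7) breaks Creep's dependence on Temp. With Creep=7 fixed, Life across the units is 13, 4, 16, 10, -11, -5, 1, -8, mean 2.5.

2.5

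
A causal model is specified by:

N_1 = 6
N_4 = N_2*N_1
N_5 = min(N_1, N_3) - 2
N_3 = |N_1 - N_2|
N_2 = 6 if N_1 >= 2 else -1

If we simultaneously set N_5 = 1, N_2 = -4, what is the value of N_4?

-24

Setting N_5 = 1, N_2 = -4 by intervention discards those variables' equations.
N_4 = N_2*N_1  [with N_2=-4, N_1=6]  = -24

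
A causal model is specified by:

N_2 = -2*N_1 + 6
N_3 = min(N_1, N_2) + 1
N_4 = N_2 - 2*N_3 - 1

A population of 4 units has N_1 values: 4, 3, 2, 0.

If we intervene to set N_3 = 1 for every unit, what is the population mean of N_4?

The intervention sets N_3=1 in all 4 units regardless of N_1. Recomputing N_4 per unit gives -5, -3, -1, 3; average -1.5.

-1.5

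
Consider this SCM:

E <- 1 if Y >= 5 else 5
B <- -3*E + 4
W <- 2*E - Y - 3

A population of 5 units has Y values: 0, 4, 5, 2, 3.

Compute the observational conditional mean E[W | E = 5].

4.75

Conditioning on E=5 selects the 4 unit(s) with Y ∈ {0, 4, 2, 3}. Their W values: 7, 3, 5, 4. Mean = 4.75.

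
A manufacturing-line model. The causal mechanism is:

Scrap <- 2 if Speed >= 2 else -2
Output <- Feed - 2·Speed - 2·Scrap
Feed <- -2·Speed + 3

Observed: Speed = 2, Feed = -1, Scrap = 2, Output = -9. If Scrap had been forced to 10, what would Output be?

The intervention breaks the incoming arrows to Scrap: Scrap <- 2 if Speed >= 2 else -2 no longer applies, and Scrap = 10.
Feed = -2·Speed + 3  [with Speed=2]  = -1
Output = Feed - 2·Speed - 2·Scrap  [with Feed=-1, Speed=2, Scrap=10]  = -25

-25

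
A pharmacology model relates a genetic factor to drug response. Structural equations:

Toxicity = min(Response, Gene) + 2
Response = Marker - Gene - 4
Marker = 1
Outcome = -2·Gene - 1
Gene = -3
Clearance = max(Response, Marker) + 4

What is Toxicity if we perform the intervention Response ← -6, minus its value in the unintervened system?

-3

The intervention breaks the incoming arrows to Response: Response = Marker - Gene - 4 no longer applies, and Response = -6.
Toxicity = min(Response, Gene) + 2  [with Response=-6, Gene=-3]  = -4
Without intervention: Response = Marker - Gene - 4  [with Marker=1, Gene=-3]  = 0; Toxicity = min(Response, Gene) + 2  [with Response=0, Gene=-3]  = -1.
Change = -4 − (-1) = -3.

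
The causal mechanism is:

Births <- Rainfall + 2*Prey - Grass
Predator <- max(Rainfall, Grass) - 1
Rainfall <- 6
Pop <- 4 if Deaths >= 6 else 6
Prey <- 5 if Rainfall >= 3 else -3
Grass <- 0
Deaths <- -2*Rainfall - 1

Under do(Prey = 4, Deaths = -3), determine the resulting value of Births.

14

The joint intervention fixes Prey = 4, Deaths = -3, removing each variable's own equation.
Births = Rainfall + 2*Prey - Grass  [with Rainfall=6, Prey=4, Grass=0]  = 14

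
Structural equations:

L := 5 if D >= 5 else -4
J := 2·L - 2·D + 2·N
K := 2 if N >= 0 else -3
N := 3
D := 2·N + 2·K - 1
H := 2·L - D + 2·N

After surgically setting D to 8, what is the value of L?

The intervention breaks the incoming arrows to D: D := 2·N + 2·K - 1 no longer applies, and D = 8.
L = 5 if D >= 5 else -4  [with D=8]  = 5

5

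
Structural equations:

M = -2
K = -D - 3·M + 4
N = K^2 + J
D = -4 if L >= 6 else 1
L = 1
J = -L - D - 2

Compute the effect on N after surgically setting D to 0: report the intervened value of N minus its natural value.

20

The intervention breaks the incoming arrows to D: D = -4 if L >= 6 else 1 no longer applies, and D = 0.
K = -D - 3·M + 4  [with D=0, M=-2]  = 10
J = -L - D - 2  [with L=1, D=0]  = -3
N = K^2 + J  [with K=10, J=-3]  = 97
Without intervention: D = -4 if L >= 6 else 1  [with L=1]  = 1; K = -D - 3·M + 4  [with D=1, M=-2]  = 9; J = -L - D - 2  [with L=1, D=1]  = -4; N = K^2 + J  [with K=9, J=-4]  = 77.
Change = 97 − 77 = 20.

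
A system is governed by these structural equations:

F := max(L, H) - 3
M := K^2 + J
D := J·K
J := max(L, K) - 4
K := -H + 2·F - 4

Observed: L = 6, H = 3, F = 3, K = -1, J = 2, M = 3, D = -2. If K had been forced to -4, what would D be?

The intervention breaks the incoming arrows to K: K := -H + 2·F - 4 no longer applies, and K = -4.
J = max(L, K) - 4  [with L=6, K=-4]  = 2
D = J·K  [with J=2, K=-4]  = -8

-8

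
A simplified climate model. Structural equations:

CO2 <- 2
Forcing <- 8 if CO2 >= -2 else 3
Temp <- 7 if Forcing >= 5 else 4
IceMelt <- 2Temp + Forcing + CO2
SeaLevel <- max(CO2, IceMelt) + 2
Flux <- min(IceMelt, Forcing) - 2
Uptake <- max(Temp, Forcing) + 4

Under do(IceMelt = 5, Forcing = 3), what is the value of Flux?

1

The joint intervention fixes IceMelt = 5, Forcing = 3, removing each variable's own equation.
Flux = min(IceMelt, Forcing) - 2  [with IceMelt=5, Forcing=3]  = 1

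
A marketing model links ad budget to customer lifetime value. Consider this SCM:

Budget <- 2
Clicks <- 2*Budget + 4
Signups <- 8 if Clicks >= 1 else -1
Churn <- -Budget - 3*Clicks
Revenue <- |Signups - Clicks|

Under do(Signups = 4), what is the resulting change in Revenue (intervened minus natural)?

4

do(Signups=4) replaces the equation Signups <- 8 if Clicks >= 1 else -1 with the constant Signups = 4.
Clicks = 2*Budget + 4  [with Budget=2]  = 8
Revenue = |Signups - Clicks|  [with Signups=4, Clicks=8]  = 4
Without intervention: Clicks = 2*Budget + 4  [with Budget=2]  = 8; Signups = 8 if Clicks >= 1 else -1  [with Clicks=8]  = 8; Revenue = |Signups - Clicks|  [with Signups=8, Clicks=8]  = 0.
Change = 4 − 0 = 4.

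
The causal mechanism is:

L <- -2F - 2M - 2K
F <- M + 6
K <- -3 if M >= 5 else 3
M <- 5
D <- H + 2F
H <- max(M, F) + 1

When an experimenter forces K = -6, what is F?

The intervention breaks the incoming arrows to K: K <- -3 if M >= 5 else 3 no longer applies, and K = -6.
Since F is not a descendant of the intervened variable, it is unaffected.
F = M + 6  [with M=5]  = 11

11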